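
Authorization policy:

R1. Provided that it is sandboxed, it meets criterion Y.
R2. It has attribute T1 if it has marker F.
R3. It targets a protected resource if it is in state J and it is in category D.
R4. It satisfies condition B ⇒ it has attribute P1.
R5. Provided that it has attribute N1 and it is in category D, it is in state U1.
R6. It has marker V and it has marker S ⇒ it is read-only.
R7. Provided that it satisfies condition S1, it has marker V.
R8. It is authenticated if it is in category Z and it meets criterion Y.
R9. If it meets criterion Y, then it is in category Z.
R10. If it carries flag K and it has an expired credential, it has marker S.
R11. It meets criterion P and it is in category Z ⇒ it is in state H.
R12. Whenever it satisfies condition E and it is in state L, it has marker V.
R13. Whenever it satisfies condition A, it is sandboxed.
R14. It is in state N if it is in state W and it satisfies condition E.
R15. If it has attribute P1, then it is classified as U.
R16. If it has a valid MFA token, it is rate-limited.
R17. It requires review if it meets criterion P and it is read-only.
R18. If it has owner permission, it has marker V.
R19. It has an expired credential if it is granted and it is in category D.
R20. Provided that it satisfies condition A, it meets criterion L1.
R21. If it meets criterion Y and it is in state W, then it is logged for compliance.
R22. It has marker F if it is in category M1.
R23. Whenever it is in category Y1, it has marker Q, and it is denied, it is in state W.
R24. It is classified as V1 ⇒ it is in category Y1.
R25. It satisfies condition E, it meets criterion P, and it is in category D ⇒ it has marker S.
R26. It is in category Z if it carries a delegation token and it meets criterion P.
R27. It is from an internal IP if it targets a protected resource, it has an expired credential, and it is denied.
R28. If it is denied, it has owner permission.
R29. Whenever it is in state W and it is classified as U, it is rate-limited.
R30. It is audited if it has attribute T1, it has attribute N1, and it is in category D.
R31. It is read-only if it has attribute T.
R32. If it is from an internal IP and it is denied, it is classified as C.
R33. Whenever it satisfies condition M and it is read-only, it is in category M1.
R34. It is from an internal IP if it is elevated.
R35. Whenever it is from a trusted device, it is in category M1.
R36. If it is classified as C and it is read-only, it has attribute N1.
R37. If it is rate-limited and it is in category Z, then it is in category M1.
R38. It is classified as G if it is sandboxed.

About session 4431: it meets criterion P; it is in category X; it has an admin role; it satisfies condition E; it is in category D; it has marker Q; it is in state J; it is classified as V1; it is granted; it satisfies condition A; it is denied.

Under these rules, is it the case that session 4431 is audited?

Forward chaining from the given facts derives: targets a protected resource, is sandboxed, has an expired credential, meets criterion L1, is in category Y1, has marker S, is from an internal IP, has owner permission, is classified as C, is classified as G, meets criterion Y, is in category Z, is in state H, has marker V, is in state W, is read-only, is authenticated, is in state N, requires review, is logged for compliance, has attribute N1, is in state U1.
The only rule concluding "it is audited" is R30, which needs "it has attribute T1"; that is never established.

No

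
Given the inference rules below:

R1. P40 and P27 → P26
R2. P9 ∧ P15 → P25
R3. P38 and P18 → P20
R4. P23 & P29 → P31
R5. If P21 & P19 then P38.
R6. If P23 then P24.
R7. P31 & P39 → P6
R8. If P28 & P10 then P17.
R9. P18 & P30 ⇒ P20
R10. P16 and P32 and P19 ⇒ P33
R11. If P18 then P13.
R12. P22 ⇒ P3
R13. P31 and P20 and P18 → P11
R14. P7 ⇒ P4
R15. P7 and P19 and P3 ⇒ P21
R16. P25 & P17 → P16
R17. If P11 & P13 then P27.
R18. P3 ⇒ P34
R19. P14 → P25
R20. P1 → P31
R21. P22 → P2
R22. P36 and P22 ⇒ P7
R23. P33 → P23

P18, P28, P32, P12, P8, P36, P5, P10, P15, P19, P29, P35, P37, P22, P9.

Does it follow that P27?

P25  (by R2: P9, P15)
P17  (by R8: P28, P10)
P13  (by R11: P18)
P3  (by R12: P22)
P16  (by R16: P25, P17)
P7  (by R22: P36, P22)
P33  (by R10: P16, P32, P19)
P21  (by R15: P7, P19, P3)
P23  (by R23: P33)
P31  (by R4: P23, P29)
P38  (by R5: P21, P19)
P20  (by R3: P38, P18)
P11  (by R13: P31, P20, P18)
P27  (by R17: P11, P13)

Yes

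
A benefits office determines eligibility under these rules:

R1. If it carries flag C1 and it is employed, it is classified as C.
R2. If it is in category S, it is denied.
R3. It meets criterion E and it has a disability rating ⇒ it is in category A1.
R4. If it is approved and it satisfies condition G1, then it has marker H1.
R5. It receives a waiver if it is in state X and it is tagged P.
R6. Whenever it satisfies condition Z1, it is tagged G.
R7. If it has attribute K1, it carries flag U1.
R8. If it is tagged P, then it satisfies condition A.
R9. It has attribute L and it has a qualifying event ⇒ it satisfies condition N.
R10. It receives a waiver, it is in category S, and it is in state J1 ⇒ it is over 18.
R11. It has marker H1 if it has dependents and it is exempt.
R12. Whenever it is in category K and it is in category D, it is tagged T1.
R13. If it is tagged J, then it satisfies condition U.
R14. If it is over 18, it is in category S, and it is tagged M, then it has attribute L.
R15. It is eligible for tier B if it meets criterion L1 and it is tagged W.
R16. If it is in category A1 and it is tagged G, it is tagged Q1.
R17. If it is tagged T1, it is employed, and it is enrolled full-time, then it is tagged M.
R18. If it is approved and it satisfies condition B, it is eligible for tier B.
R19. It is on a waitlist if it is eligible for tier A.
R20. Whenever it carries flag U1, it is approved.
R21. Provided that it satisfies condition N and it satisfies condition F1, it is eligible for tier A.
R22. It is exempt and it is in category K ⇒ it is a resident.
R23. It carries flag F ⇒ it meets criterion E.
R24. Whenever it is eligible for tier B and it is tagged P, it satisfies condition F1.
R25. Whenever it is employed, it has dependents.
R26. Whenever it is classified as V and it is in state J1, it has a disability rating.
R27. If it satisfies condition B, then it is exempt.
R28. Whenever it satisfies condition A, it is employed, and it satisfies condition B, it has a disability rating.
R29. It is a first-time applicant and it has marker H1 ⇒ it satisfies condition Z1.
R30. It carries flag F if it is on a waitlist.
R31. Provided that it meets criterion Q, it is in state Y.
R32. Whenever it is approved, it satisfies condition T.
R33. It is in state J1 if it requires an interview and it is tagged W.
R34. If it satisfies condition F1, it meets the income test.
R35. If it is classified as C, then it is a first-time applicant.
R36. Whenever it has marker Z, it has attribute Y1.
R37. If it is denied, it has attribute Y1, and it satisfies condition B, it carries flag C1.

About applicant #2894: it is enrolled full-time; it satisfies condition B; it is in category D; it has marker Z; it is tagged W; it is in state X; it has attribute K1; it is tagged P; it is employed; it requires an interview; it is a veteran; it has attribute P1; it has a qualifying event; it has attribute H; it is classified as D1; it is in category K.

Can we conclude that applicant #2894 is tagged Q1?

Forward chaining from the given facts derives: receives a waiver, carries flag U1, satisfies condition A, is tagged T1, is tagged M, is approved, has dependents, is exempt, has a disability rating, satisfies condition T, is in state J1, has attribute Y1, has marker H1, is eligible for tier B, is a resident, satisfies condition F1, meets the income test.
The only rule concluding "it is tagged Q1" is R16, which needs "it is in category A1"; that is never established.

No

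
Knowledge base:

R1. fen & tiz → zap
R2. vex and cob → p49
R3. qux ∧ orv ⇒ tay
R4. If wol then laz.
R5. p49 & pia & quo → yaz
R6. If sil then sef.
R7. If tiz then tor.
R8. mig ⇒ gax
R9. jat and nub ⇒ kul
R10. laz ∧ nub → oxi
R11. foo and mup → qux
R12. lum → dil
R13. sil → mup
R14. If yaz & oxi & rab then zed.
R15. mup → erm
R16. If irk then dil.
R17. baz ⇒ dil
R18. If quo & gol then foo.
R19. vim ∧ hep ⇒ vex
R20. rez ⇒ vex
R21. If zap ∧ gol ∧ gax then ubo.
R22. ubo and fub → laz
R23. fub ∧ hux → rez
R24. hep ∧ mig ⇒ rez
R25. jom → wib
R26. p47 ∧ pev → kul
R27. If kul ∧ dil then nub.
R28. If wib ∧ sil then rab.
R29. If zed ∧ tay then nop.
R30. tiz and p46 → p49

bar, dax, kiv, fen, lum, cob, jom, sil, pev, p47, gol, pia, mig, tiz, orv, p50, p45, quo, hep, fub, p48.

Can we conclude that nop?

zap  (by R1: fen, tiz)
gax  (by R8: mig)
dil  (by R12: lum)
mup  (by R13: sil)
foo  (by R18: quo, gol)
ubo  (by R21: zap, gol, gax)
laz  (by R22: ubo, fub)
rez  (by R24: hep, mig)
wib  (by R25: jom)
kul  (by R26: p47, pev)
nub  (by R27: kul, dil)
rab  (by R28: wib, sil)
oxi  (by R10: laz, nub)
qux  (by R11: foo, mup)
vex  (by R20: rez)
p49  (by R2: vex, cob)
tay  (by R3: qux, orv)
yaz  (by R5: p49, pia, quo)
zed  (by R14: yaz, oxi, rab)
nop  (by R29: zed, tay)

Yes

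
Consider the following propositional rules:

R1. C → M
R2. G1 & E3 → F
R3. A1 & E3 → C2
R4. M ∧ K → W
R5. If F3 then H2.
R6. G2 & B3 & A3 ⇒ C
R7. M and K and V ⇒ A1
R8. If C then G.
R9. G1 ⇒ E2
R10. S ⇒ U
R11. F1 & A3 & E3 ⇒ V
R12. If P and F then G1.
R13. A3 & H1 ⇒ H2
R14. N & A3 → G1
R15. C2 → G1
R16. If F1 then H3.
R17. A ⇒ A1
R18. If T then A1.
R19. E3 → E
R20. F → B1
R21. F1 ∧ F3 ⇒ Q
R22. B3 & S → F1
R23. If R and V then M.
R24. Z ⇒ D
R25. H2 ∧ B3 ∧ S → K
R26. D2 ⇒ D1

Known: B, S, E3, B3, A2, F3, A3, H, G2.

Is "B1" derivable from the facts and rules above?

H2  (by R5: F3)
C  (by R6: G2, B3, A3)
F1  (by R22: B3, S)
K  (by R25: H2, B3, S)
M  (by R1: C)
V  (by R11: F1, A3, E3)
A1  (by R7: M, K, V)
C2  (by R3: A1, E3)
G1  (by R15: C2)
F  (by R2: G1, E3)
B1  (by R20: F)

Yes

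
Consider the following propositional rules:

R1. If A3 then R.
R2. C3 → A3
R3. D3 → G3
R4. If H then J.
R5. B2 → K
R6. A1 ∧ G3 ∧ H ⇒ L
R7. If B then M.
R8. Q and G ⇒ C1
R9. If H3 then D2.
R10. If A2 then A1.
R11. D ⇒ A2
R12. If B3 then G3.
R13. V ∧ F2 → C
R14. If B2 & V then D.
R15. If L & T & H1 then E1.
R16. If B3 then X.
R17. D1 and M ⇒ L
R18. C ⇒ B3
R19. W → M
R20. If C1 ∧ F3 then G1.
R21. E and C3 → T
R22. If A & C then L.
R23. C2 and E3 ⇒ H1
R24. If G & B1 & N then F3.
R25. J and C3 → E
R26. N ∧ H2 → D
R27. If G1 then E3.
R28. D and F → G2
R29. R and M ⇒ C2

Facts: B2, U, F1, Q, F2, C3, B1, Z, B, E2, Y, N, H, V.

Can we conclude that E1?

No

Forward chaining from the given facts derives: A3, J, K, M, C, D, B3, E, R, A2, G3, X, T, C2, A1, L.
The only rule concluding E1 is R15, which needs H1; that is never established.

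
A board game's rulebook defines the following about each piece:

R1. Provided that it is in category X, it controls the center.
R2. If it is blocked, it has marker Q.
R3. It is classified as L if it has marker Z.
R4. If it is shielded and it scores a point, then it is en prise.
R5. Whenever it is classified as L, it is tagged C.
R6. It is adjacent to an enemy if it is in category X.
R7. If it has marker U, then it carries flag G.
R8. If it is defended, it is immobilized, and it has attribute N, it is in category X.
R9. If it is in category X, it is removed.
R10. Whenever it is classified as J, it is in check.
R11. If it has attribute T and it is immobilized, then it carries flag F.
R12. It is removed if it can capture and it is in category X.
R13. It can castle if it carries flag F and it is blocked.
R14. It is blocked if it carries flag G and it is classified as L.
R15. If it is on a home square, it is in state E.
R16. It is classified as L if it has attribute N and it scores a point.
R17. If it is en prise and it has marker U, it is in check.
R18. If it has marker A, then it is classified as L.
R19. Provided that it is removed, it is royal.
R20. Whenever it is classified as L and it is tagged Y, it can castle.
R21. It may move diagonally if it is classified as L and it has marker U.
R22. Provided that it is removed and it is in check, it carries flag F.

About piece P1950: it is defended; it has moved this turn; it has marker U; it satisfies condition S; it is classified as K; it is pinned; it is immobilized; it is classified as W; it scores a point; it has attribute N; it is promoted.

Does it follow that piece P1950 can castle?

No

Forward chaining from the given facts derives: carries flag G, is in category X, is removed, is classified as L, is royal, may move diagonally, controls the center, is tagged C, is adjacent to an enemy, is blocked, has marker Q.
Rules concluding "it can castle": R13 needs "it carries flag F"; R20 needs "it is tagged Y" — none of these are established.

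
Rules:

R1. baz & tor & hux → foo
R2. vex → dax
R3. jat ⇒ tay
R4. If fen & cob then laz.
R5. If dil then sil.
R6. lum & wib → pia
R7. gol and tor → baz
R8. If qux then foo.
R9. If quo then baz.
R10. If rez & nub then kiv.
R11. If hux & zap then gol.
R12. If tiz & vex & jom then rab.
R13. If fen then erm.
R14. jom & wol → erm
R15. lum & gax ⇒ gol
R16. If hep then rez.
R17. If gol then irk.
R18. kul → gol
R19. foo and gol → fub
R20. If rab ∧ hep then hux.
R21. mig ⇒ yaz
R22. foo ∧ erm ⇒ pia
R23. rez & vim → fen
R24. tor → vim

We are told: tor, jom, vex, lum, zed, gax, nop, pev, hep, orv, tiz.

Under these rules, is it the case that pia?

Yes

rab  (by R12: tiz, vex, jom)
gol  (by R15: lum, gax)
rez  (by R16: hep)
hux  (by R20: rab, hep)
vim  (by R24: tor)
baz  (by R7: gol, tor)
fen  (by R23: rez, vim)
foo  (by R1: baz, tor, hux)
erm  (by R13: fen)
pia  (by R22: foo, erm)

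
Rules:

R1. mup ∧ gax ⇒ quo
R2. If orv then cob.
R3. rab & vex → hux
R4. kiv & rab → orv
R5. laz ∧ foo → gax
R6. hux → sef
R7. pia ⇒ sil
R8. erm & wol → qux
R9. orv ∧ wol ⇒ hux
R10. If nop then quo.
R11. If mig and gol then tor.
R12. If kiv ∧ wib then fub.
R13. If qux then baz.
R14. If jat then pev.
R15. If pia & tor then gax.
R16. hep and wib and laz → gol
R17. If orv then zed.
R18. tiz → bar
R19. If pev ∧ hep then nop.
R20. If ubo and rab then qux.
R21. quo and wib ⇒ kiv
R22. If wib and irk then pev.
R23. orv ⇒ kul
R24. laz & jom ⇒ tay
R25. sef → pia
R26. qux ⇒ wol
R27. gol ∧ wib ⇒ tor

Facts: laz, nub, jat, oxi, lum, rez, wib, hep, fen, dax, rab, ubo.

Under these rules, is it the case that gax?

Yes

pev  (by R14: jat)
gol  (by R16: hep, wib, laz)
nop  (by R19: pev, hep)
qux  (by R20: ubo, rab)
wol  (by R26: qux)
tor  (by R27: gol, wib)
quo  (by R10: nop)
kiv  (by R21: quo, wib)
orv  (by R4: kiv, rab)
hux  (by R9: orv, wol)
sef  (by R6: hux)
pia  (by R25: sef)
gax  (by R15: pia, tor)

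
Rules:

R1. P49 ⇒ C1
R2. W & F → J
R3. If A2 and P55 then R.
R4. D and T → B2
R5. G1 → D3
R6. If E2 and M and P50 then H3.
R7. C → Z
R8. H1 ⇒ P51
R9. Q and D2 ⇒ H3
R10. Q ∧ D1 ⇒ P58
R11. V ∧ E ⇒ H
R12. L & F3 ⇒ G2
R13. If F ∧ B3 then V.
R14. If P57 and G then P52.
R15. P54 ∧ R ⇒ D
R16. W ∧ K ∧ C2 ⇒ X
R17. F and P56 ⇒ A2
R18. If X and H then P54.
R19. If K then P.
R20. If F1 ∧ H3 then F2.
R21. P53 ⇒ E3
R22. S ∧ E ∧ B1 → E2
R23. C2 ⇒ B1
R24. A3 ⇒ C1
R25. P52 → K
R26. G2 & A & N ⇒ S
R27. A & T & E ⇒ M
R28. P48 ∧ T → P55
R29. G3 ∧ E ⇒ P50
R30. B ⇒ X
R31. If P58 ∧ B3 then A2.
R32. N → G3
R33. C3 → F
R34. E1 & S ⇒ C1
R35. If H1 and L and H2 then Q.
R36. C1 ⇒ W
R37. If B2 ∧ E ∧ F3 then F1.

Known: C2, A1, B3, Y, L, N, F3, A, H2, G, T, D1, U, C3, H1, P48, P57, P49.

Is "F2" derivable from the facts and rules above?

Forward chaining from the given facts derives: C1, P51, G2, P52, B1, K, S, P55, G3, F, Q, W, J, P58, V, X, P, A2, R.
The only rule concluding F2 is R20, which needs F1; that is never established.

No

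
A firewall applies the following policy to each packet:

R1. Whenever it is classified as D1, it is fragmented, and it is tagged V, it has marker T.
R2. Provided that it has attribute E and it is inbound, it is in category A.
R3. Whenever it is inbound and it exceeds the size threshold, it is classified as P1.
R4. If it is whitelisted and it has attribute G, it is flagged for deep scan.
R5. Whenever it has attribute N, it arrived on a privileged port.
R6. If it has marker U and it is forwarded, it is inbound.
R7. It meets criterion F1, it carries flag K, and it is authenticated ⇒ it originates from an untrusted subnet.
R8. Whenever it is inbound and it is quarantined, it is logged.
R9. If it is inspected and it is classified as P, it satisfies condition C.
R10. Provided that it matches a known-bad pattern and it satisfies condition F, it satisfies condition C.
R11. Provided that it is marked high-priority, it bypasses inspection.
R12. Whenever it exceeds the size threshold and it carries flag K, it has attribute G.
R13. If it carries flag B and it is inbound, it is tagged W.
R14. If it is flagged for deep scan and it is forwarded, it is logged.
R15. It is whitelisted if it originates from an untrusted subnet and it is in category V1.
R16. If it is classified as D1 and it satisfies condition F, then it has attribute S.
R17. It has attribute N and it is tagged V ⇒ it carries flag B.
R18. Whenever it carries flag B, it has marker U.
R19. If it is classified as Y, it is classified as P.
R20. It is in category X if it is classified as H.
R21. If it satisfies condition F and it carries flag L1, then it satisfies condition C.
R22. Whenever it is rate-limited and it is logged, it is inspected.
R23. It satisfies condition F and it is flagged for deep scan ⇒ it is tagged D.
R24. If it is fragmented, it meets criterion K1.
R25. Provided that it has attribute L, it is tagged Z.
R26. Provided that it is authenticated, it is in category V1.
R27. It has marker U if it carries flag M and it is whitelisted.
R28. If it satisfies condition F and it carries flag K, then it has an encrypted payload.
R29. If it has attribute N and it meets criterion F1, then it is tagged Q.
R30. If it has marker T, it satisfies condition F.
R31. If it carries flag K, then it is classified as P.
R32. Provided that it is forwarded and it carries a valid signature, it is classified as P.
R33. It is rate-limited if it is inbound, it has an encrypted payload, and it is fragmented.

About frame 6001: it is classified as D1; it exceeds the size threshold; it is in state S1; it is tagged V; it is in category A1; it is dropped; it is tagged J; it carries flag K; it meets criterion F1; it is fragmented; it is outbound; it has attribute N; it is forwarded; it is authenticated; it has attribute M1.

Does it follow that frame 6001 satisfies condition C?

Yes

By R1 (it is classified as D1, it is fragmented, it is tagged V): it has marker T.
By R7 (it meets criterion F1, it carries flag K, it is authenticated): it originates from an untrusted subnet.
By R12 (it exceeds the size threshold, it carries flag K): it has attribute G.
By R17 (it has attribute N, it is tagged V): it carries flag B.
By R18 (it carries flag B): it has marker U.
By R26 (it is authenticated): it is in category V1.
By R30 (it has marker T): it satisfies condition F.
By R31 (it carries flag K): it is classified as P.
By R6 (it has marker U, it is forwarded): it is inbound.
By R15 (it originates from an untrusted subnet, it is in category V1): it is whitelisted.
By R28 (it satisfies condition F, it carries flag K): it has an encrypted payload.
By R33 (it is inbound, it has an encrypted payload, it is fragmented): it is rate-limited.
By R4 (it is whitelisted, it has attribute G): it is flagged for deep scan.
By R14 (it is flagged for deep scan, it is forwarded): it is logged.
By R22 (it is rate-limited, it is logged): it is inspected.
By R9 (it is inspected, it is classified as P): it satisfies condition C.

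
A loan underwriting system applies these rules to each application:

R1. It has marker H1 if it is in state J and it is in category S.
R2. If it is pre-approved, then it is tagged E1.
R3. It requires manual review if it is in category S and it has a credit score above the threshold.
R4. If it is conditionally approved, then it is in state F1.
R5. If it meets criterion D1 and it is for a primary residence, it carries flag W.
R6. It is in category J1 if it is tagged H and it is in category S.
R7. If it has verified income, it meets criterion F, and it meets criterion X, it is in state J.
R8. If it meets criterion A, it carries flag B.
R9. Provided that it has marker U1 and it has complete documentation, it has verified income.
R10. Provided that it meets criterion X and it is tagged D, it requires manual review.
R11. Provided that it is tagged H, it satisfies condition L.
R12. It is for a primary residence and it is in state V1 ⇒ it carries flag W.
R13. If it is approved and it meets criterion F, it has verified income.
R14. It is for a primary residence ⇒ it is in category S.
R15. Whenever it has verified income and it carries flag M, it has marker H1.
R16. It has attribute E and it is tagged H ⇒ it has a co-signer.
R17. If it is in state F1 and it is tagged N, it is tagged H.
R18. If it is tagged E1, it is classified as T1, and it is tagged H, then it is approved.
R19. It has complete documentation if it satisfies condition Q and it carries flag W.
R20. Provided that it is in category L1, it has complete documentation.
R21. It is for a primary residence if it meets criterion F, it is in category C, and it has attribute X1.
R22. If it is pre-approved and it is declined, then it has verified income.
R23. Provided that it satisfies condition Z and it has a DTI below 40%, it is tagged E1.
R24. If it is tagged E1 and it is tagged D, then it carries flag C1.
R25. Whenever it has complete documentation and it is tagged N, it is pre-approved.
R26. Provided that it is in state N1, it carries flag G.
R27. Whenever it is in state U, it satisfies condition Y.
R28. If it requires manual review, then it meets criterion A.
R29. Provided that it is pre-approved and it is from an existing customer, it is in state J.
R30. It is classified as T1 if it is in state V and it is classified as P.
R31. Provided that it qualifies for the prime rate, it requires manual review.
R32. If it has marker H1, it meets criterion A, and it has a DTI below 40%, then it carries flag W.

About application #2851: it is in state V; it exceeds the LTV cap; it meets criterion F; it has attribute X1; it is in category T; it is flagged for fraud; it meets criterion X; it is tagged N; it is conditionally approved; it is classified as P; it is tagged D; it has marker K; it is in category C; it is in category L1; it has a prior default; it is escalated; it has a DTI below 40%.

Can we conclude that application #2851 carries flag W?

By R4 (it is conditionally approved): it is in state F1.
By R10 (it meets criterion X, it is tagged D): it requires manual review.
By R17 (it is in state F1, it is tagged N): it is tagged H.
By R20 (it is in category L1): it has complete documentation.
By R21 (it meets criterion F, it is in category C, it has attribute X1): it is for a primary residence.
By R25 (it has complete documentation, it is tagged N): it is pre-approved.
By R28 (it requires manual review): it meets criterion A.
By R30 (it is in state V, it is classified as P): it is classified as T1.
By R2 (it is pre-approved): it is tagged E1.
By R14 (it is for a primary residence): it is in category S.
By R18 (it is tagged E1, it is classified as T1, it is tagged H): it is approved.
By R13 (it is approved, it meets criterion F): it has verified income.
By R7 (it has verified income, it meets criterion F, it meets criterion X): it is in state J.
By R1 (it is in state J, it is in category S): it has marker H1.
By R32 (it has marker H1, it meets criterion A, it has a DTI below 40%): it carries flag W.

Yes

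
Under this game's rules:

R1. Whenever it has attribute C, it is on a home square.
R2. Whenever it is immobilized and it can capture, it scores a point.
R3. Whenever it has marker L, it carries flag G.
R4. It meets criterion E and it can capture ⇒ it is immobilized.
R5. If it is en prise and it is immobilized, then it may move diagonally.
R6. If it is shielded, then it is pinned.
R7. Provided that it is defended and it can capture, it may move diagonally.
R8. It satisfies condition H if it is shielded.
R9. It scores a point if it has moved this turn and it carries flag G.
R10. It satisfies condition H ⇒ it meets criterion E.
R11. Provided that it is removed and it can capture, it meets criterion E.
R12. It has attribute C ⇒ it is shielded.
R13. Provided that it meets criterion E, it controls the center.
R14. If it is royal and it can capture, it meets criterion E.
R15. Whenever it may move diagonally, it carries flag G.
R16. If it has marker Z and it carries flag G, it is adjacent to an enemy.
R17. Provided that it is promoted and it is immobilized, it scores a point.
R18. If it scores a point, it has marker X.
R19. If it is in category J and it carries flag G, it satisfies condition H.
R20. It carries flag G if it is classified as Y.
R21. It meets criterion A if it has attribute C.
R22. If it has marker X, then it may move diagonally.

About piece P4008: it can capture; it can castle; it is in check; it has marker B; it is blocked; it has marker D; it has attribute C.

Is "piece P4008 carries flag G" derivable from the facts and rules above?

Yes

By R12 (it has attribute C): it is shielded.
By R8 (it is shielded): it satisfies condition H.
By R10 (it satisfies condition H): it meets criterion E.
By R4 (it meets criterion E, it can capture): it is immobilized.
By R2 (it is immobilized, it can capture): it scores a point.
By R18 (it scores a point): it has marker X.
By R22 (it has marker X): it may move diagonally.
By R15 (it may move diagonally): it carries flag G.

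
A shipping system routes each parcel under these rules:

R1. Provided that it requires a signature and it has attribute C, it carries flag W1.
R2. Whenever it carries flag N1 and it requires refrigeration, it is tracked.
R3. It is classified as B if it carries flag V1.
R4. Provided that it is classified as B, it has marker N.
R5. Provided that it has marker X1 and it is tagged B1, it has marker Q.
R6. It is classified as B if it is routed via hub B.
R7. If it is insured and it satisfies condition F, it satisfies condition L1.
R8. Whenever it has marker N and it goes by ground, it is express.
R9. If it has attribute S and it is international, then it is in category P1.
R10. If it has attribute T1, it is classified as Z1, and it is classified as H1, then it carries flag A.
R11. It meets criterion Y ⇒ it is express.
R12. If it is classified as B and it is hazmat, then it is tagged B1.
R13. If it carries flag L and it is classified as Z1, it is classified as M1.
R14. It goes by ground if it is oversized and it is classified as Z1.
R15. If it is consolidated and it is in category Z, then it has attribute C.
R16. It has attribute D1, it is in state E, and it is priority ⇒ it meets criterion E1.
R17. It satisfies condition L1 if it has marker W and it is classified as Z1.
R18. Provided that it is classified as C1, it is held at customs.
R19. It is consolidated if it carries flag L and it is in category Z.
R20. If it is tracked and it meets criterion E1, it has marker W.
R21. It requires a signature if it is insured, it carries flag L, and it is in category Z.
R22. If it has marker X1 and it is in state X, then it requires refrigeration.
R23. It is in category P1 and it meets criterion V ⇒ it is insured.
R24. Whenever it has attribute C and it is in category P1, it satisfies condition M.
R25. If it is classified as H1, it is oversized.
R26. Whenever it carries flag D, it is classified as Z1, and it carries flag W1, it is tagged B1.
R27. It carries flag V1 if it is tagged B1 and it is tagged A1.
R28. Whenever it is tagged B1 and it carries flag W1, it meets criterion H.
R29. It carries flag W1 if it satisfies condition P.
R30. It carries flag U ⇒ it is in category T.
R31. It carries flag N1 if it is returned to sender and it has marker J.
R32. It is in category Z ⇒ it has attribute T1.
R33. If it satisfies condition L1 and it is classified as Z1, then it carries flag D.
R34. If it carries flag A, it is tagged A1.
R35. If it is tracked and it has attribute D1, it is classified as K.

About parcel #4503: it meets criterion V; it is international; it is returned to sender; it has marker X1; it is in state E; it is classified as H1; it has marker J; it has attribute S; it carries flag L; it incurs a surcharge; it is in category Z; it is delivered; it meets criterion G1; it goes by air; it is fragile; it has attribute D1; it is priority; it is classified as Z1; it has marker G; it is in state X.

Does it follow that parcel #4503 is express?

By R9 (it has attribute S, it is international): it is in category P1.
By R16 (it has attribute D1, it is in state E, it is priority): it meets criterion E1.
By R19 (it carries flag L, it is in category Z): it is consolidated.
By R22 (it has marker X1, it is in state X): it requires refrigeration.
By R23 (it is in category P1, it meets criterion V): it is insured.
By R25 (it is classified as H1): it is oversized.
By R31 (it is returned to sender, it has marker J): it carries flag N1.
By R32 (it is in category Z): it has attribute T1.
By R2 (it carries flag N1, it requires refrigeration): it is tracked.
By R10 (it has attribute T1, it is classified as Z1, it is classified as H1): it carries flag A.
By R14 (it is oversized, it is classified as Z1): it goes by ground.
By R15 (it is consolidated, it is in category Z): it has attribute C.
By R20 (it is tracked, it meets criterion E1): it has marker W.
By R21 (it is insured, it carries flag L, it is in category Z): it requires a signature.
By R34 (it carries flag A): it is tagged A1.
By R1 (it requires a signature, it has attribute C): it carries flag W1.
By R17 (it has marker W, it is classified as Z1): it satisfies condition L1.
By R33 (it satisfies condition L1, it is classified as Z1): it carries flag D.
By R26 (it carries flag D, it is classified as Z1, it carries flag W1): it is tagged B1.
By R27 (it is tagged B1, it is tagged A1): it carries flag V1.
By R3 (it carries flag V1): it is classified as B.
By R4 (it is classified as B): it has marker N.
By R8 (it has marker N, it goes by ground): it is express.

Yes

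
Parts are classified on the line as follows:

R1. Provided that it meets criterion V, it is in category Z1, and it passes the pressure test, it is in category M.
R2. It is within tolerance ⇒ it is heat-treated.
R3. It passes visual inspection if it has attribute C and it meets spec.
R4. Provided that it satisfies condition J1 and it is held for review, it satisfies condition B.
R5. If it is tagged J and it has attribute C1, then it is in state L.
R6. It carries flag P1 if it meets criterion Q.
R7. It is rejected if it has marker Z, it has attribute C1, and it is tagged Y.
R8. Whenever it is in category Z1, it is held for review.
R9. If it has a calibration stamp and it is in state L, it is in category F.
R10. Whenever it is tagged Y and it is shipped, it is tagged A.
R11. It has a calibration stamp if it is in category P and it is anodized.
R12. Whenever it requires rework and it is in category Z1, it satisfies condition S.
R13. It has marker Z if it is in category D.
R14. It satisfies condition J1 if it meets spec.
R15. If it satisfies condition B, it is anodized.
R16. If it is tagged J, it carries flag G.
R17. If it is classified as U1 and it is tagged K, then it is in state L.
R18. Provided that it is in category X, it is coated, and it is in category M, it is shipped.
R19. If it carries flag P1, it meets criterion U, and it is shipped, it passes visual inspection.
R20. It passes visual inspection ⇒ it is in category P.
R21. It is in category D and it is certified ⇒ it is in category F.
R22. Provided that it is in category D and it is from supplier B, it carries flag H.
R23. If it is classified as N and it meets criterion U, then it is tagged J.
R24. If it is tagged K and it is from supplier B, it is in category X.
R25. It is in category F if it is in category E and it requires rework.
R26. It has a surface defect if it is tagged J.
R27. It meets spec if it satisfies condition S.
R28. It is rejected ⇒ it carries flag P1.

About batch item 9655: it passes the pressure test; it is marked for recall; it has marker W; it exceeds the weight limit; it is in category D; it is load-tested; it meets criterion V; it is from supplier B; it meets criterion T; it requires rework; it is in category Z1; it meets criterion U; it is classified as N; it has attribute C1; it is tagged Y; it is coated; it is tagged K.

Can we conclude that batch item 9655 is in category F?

Yes

By R1 (it meets criterion V, it is in category Z1, it passes the pressure test): it is in category M.
By R8 (it is in category Z1): it is held for review.
By R12 (it requires rework, it is in category Z1): it satisfies condition S.
By R13 (it is in category D): it has marker Z.
By R23 (it is classified as N, it meets criterion U): it is tagged J.
By R24 (it is tagged K, it is from supplier B): it is in category X.
By R27 (it satisfies condition S): it meets spec.
By R5 (it is tagged J, it has attribute C1): it is in state L.
By R7 (it has marker Z, it has attribute C1, it is tagged Y): it is rejected.
By R14 (it meets spec): it satisfies condition J1.
By R18 (it is in category X, it is coated, it is in category M): it is shipped.
By R28 (it is rejected): it carries flag P1.
By R4 (it satisfies condition J1, it is held for review): it satisfies condition B.
By R15 (it satisfies condition B): it is anodized.
By R19 (it carries flag P1, it meets criterion U, it is shipped): it passes visual inspection.
By R20 (it passes visual inspection): it is in category P.
By R11 (it is in category P, it is anodized): it has a calibration stamp.
By R9 (it has a calibration stamp, it is in state L): it is in category F.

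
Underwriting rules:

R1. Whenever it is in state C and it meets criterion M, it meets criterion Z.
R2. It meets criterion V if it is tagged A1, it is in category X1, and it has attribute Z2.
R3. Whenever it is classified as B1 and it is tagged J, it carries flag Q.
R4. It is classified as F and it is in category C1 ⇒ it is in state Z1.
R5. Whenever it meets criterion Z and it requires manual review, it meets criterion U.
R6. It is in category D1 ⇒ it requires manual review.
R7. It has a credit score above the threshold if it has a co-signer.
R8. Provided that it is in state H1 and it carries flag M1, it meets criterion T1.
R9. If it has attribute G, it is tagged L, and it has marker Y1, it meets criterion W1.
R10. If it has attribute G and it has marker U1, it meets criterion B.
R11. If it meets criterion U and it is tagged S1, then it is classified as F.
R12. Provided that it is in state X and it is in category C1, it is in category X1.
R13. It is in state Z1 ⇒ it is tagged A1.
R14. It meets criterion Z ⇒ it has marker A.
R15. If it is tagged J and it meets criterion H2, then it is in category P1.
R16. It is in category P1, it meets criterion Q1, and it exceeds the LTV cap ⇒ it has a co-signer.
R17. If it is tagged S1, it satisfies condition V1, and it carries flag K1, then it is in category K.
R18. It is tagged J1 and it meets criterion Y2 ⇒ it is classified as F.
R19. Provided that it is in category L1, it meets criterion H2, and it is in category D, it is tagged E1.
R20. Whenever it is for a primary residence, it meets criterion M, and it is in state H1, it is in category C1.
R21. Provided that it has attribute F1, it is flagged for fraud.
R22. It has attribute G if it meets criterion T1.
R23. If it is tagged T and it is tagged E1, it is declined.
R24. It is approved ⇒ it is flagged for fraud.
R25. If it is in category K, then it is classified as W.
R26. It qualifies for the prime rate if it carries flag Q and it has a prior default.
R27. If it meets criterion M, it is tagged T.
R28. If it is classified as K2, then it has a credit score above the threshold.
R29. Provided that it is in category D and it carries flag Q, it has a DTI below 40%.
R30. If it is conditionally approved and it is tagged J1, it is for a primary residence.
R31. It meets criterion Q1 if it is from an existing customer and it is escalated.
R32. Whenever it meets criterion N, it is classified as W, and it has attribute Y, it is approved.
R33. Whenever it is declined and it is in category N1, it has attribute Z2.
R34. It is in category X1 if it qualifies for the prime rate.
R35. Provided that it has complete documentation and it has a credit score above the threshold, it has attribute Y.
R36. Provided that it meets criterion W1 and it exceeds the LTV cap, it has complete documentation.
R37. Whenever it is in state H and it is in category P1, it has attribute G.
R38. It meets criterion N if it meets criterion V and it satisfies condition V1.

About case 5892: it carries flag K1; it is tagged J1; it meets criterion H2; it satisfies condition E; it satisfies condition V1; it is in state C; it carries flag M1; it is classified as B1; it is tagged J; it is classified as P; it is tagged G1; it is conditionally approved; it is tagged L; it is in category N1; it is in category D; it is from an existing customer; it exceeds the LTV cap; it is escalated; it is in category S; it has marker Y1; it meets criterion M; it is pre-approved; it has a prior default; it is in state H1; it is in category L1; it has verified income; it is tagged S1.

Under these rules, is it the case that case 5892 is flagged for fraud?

Forward chaining from the given facts derives: meets criterion Z, carries flag Q, meets criterion T1, has marker A, is in category P1, is in category K, is tagged E1, has attribute G, is classified as W, qualifies for the prime rate, is tagged T, has a DTI below 40%, is for a primary residence, meets criterion Q1, is in category X1, meets criterion W1, has a co-signer, is in category C1, is declined, has attribute Z2, has complete documentation, has a credit score above the threshold, has attribute Y.
Rules concluding "it is flagged for fraud": R21 needs "it has attribute F1"; R24 needs "it is approved" — none of these are established.

No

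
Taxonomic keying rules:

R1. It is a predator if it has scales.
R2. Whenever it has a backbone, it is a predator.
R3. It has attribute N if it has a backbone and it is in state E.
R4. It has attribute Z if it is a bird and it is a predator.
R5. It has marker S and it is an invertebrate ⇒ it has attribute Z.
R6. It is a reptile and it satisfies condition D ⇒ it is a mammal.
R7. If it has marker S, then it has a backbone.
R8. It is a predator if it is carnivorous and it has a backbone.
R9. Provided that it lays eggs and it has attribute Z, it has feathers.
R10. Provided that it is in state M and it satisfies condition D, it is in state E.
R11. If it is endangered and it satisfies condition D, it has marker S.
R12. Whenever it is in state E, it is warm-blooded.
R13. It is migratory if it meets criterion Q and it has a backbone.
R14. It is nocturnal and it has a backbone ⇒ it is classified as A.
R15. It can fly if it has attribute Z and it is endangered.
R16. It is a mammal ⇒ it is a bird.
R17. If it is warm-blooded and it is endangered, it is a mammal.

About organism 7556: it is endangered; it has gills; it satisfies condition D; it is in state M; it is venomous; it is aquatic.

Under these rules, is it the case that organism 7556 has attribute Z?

Yes

By R10 (it is in state M, it satisfies condition D): it is in state E.
By R11 (it is endangered, it satisfies condition D): it has marker S.
By R12 (it is in state E): it is warm-blooded.
By R17 (it is warm-blooded, it is endangered): it is a mammal.
By R7 (it has marker S): it has a backbone.
By R16 (it is a mammal): it is a bird.
By R2 (it has a backbone): it is a predator.
By R4 (it is a bird, it is a predator): it has attribute Z.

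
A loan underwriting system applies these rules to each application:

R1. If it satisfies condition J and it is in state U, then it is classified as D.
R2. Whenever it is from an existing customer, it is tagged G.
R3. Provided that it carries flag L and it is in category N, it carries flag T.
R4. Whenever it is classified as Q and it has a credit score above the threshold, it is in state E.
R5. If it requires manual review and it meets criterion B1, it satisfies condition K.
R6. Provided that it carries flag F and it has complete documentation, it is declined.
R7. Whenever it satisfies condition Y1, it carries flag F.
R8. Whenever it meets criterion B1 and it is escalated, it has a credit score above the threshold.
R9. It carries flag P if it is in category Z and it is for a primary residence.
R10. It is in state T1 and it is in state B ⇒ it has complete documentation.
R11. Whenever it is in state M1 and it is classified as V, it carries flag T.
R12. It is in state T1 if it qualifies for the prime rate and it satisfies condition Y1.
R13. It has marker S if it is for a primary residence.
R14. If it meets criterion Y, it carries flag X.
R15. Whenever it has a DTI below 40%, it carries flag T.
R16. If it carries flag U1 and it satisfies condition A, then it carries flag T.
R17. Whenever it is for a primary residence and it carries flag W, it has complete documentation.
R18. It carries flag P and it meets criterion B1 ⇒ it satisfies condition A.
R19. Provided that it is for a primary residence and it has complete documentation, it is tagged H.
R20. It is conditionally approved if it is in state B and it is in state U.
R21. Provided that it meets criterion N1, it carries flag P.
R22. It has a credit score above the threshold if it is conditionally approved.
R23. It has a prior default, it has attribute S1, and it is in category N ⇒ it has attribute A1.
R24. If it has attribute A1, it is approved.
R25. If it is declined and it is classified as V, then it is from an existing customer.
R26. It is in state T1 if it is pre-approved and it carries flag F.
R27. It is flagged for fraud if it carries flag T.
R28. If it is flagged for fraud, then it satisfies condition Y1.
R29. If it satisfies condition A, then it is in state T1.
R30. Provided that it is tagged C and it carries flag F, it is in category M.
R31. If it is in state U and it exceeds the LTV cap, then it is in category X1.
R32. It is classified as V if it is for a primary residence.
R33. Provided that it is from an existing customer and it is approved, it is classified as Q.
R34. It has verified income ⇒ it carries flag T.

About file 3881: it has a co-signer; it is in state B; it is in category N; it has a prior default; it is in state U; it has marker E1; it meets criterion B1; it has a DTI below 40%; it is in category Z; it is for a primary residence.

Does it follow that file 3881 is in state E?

Forward chaining from the given facts derives: carries flag P, has marker S, carries flag T, satisfies condition A, is conditionally approved, has a credit score above the threshold, is flagged for fraud, satisfies condition Y1, is in state T1, is classified as V, carries flag F, has complete documentation, is tagged H, is declined, is from an existing customer, is tagged G.
The only rule concluding "it is in state E" is R4, which needs "it is classified as Q"; that is never established.

No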